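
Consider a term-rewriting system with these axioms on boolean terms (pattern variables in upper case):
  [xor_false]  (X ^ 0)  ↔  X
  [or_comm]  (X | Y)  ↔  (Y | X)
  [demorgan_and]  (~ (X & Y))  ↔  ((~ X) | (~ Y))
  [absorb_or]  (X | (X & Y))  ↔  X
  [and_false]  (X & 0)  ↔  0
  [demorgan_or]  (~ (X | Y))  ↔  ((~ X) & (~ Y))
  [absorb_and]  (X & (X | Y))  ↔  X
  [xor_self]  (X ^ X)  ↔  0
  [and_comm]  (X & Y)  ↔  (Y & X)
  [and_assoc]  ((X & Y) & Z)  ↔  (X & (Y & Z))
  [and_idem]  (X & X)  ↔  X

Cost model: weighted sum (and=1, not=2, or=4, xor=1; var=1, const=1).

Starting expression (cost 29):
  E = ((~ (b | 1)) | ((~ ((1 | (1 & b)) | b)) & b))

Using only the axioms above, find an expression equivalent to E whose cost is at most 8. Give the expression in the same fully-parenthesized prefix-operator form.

(~ (1 | b))   [cost 8]

(1) (b | 1)  =[or_comm →]=  (1 | b)    ⊢ ((~ (1 | b)) | ((~ ((1 | (1 & b)) | b)) & b))
(2) (1 | (1 & b))  =[absorb_or →]=  1    ⊢ ((~ (1 | b)) | ((~ (1 | b)) & b))
(3) ((~ (1 | b)) | ((~ (1 | b)) & b))  =[absorb_or →]=  (~ (1 | b))    ⊢ cost 8, within 8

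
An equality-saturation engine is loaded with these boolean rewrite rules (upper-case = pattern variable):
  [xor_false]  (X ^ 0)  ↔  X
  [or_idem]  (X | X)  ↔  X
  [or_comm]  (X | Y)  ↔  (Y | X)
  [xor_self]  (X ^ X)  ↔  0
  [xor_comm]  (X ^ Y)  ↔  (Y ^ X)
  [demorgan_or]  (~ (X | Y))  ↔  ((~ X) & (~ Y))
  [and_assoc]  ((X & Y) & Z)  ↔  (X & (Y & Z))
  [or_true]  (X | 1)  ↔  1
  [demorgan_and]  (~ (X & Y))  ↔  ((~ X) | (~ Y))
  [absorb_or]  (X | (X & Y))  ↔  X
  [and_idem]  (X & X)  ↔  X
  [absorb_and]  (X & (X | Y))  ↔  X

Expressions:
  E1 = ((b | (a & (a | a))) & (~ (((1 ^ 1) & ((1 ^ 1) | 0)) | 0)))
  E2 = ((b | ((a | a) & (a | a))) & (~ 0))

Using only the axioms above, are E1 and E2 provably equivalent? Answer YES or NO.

YES

(1) ((1 ^ 1) & ((1 ^ 1) | 0))  =[absorb_and →]=  (1 ^ 1)    ⊢ ((b | (a & (a | a))) & (~ ((1 ^ 1) | 0)))
(2) (a & (a | a))  =[absorb_and →]=  a    ⊢ ((b | a) & (~ ((1 ^ 1) | 0)))
(3) (1 ^ 1)  =[xor_self →]=  0    ⊢ ((b | a) & (~ (0 | 0)))
(4) (0 | 0)  =[or_idem →]=  0    ⊢ ((b | a) & (~ 0))
(5) a  =[and_idem ←]=  (a & a)    ⊢ ((b | (a & a)) & (~ 0))
(6) a  =[or_idem ←]=  (a | a)    ⊢ ((b | ((a | a) & a)) & (~ 0))
(7) a  =[or_idem ←]=  (a | a)    ⊢ E2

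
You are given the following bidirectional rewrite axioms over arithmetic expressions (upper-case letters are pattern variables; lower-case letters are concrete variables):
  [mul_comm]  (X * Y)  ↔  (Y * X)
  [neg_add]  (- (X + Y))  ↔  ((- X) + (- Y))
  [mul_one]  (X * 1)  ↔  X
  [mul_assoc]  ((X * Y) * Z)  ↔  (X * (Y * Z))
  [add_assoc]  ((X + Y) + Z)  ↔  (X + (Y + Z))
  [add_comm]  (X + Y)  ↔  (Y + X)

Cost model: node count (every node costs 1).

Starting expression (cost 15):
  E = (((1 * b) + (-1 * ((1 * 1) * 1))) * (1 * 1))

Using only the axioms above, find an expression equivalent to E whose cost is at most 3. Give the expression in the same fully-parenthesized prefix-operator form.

(b + -1)   [cost 3]

step 1: mul_one (→) rewrites (1 * 1) into 1, now (((1 * b) + (-1 * (1 * 1))) * (1 * 1))
step 2: mul_one (→) rewrites (1 * 1) into 1, now (((1 * b) + (-1 * (1 * 1))) * 1)
step 3: mul_one (→) rewrites (1 * 1) into 1, now (((1 * b) + (-1 * 1)) * 1)
step 4: mul_comm (→) rewrites (1 * b) into (b * 1), now (((b * 1) + (-1 * 1)) * 1)
step 5: mul_one (→) rewrites (b * 1) into b, now ((b + (-1 * 1)) * 1)
step 6: mul_one (→) rewrites (-1 * 1) into -1, now ((b + -1) * 1)
step 7: mul_one (→) rewrites ((b + -1) * 1) into (b + -1), reaching cost 3 (bound 3)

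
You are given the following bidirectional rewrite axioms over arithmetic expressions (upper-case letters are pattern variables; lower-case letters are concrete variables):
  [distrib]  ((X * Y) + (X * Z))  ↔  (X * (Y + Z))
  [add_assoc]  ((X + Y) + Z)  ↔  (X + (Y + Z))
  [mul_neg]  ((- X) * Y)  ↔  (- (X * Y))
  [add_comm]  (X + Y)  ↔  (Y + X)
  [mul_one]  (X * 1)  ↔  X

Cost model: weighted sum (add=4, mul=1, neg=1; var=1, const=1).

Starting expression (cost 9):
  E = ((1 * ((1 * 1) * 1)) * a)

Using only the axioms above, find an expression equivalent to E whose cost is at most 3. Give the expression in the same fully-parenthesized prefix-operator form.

1. [mul_one →] (1 * 1)  →  1;  E = ((1 * (1 * 1)) * a)
2. [mul_one →] (1 * 1)  →  1;  E = ((1 * 1) * a)
3. [mul_one →] (1 * 1)  →  1;  cost 3 ≤ 3, done

(1 * a)   [cost 3]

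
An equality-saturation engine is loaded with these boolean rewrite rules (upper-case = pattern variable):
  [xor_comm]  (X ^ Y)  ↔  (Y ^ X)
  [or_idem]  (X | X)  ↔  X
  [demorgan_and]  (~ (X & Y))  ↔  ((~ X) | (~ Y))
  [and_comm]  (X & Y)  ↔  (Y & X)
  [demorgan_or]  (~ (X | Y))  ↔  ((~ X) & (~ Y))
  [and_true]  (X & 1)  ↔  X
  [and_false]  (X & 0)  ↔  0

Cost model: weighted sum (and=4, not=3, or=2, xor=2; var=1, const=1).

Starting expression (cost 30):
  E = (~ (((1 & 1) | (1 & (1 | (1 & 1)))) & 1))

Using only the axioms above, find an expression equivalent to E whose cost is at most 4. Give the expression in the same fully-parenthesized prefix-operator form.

(~ 1)   [cost 4]

step 1: and_true (→) rewrites (1 & 1) into 1, now (~ (((1 & 1) | (1 & (1 | 1))) & 1))
step 2: or_idem (→) rewrites (1 | 1) into 1, now (~ (((1 & 1) | (1 & 1)) & 1))
step 3: or_idem (→) rewrites ((1 & 1) | (1 & 1)) into (1 & 1), now (~ ((1 & 1) & 1))
step 4: and_true (→) rewrites ((1 & 1) & 1) into (1 & 1), now (~ (1 & 1))
step 5: and_true (→) rewrites (1 & 1) into 1, reaching cost 4 (bound 4)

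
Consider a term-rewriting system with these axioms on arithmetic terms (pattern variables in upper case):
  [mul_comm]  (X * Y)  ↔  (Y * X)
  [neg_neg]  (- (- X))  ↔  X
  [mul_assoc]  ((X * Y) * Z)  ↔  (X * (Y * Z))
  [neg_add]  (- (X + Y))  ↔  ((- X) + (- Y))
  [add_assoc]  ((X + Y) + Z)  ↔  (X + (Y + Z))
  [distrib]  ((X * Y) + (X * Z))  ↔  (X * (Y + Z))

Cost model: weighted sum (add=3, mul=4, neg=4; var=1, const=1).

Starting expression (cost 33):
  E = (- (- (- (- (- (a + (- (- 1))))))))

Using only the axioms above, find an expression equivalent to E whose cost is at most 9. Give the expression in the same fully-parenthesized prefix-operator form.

(- (a + 1))   [cost 9]

step 1: neg_neg (→) rewrites (- (- (- (- (a + (- (- 1))))))) into (- (- (a + (- (- 1))))), now (- (- (- (a + (- (- 1))))))
step 2: neg_neg (→) rewrites (- (- 1)) into 1, now (- (- (- (a + 1))))
step 3: neg_neg (→) rewrites (- (- (a + 1))) into (a + 1), reaching cost 9 (bound 9)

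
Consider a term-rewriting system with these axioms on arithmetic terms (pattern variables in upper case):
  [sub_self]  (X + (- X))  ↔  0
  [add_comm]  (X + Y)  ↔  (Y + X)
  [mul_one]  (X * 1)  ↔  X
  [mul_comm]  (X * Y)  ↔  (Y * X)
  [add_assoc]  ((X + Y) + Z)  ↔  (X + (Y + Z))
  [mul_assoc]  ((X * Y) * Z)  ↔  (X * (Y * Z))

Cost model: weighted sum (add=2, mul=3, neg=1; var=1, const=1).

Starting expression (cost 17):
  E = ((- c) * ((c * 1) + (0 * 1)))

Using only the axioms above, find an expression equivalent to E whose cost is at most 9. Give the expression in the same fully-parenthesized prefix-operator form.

step 1: add_comm (→) rewrites ((c * 1) + (0 * 1)) into ((0 * 1) + (c * 1)), now ((- c) * ((0 * 1) + (c * 1)))
step 2: mul_one (→) rewrites (0 * 1) into 0, now ((- c) * (0 + (c * 1)))
step 3: mul_one (→) rewrites (c * 1) into c, reaching cost 9 (bound 9)

((- c) * (0 + c))   [cost 9]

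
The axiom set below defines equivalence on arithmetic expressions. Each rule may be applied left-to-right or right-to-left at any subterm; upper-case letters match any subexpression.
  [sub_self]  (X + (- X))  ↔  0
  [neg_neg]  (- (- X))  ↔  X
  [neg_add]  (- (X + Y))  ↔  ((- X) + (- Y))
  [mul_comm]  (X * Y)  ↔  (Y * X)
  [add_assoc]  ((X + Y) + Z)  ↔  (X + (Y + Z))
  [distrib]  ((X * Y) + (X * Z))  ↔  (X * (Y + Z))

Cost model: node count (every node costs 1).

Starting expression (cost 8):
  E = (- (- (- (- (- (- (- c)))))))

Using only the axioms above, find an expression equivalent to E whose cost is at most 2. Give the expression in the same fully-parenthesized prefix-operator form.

(- c)   [cost 2]

(1) (- (- (- c)))  =[neg_neg →]=  (- c)    ⊢ (- (- (- (- (- c)))))
(2) (- (- (- (- (- c)))))  =[neg_neg →]=  (- (- (- c)))
(3) (- (- (- c)))  =[neg_neg →]=  (- c)    ⊢ cost 2, within 2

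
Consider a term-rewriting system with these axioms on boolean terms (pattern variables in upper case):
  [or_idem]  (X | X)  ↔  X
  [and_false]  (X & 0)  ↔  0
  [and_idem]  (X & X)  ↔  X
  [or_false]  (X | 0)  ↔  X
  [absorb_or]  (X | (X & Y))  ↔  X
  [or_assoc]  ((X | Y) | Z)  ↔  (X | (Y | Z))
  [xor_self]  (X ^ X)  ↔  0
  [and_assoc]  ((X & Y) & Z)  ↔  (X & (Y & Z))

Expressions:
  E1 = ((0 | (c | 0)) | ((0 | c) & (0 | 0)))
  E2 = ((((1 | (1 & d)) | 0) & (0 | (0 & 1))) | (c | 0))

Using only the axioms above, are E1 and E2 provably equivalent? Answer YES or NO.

1. [or_false →] (c | 0)  →  c;  E1 = ((0 | c) | ((0 | c) & (0 | 0)))
2. [or_false →] (0 | 0)  →  0;  E1 = ((0 | c) | ((0 | c) & 0))
3. [absorb_or →] ((0 | c) | ((0 | c) & 0))  →  (0 | c)
4. [and_false ←] 0  →  (1 & 0);  E1 = ((1 & 0) | c)
5. [or_false ←] c  →  (c | 0);  E1 = ((1 & 0) | (c | 0))
6. [absorb_or ←] 0  →  (0 | (0 & 1));  E1 = ((1 & (0 | (0 & 1))) | (c | 0))
7. [or_false ←] 1  →  (1 | 0);  E1 = (((1 | 0) & (0 | (0 & 1))) | (c | 0))
8. [absorb_or ←] 1  →  (1 | (1 & d));  this is E2

YES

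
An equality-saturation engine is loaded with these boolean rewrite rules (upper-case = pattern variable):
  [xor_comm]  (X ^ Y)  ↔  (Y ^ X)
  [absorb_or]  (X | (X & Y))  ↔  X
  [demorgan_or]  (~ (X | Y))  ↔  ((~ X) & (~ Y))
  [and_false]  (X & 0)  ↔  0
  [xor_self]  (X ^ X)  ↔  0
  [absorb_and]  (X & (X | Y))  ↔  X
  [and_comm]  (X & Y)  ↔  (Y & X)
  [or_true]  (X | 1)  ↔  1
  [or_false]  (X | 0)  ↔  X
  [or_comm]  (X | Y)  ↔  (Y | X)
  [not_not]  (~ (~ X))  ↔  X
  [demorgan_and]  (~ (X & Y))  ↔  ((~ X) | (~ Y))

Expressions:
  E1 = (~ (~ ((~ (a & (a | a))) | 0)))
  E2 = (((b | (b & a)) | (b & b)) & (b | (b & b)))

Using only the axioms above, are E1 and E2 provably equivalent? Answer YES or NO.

NO

Every axiom is a valid identity, so a rewrite proof would force E1 and E2 to agree under every assignment.
At a=0, b=0: E1 = 1 but E2 = 0; they differ, so no derivation exists.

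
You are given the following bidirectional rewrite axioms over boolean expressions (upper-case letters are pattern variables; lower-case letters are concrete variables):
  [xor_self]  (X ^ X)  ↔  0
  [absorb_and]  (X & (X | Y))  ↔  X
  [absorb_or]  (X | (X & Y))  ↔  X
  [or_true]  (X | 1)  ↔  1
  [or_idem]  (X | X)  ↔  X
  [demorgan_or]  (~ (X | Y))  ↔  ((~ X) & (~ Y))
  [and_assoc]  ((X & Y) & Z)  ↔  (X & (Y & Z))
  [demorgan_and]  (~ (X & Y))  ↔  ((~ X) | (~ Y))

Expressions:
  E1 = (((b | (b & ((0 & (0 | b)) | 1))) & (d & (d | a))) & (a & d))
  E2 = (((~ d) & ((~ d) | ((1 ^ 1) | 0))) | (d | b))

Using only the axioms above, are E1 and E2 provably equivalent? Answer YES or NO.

NO

Every axiom is a valid identity, so a rewrite proof would force E1 and E2 to agree under every assignment.
At a=0, b=0, d=0: E1 = 0 but E2 = 1; they differ, so no derivation exists.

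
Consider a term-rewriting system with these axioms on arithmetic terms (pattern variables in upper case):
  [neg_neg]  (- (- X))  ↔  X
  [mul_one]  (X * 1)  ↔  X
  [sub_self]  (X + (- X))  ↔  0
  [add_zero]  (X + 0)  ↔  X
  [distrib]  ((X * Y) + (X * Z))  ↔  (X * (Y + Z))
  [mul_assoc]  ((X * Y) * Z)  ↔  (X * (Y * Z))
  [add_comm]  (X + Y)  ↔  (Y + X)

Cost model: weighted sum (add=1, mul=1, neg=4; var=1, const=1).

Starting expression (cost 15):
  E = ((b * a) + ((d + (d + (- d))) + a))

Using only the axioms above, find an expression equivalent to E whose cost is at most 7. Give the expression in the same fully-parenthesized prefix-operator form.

step 1: sub_self (→) rewrites (d + (- d)) into 0, now ((b * a) + ((d + 0) + a))
step 2: add_comm (→) rewrites ((b * a) + ((d + 0) + a)) into (((d + 0) + a) + (b * a))
step 3: add_zero (→) rewrites (d + 0) into d, reaching cost 7 (bound 7)

((d + a) + (b * a))   [cost 7]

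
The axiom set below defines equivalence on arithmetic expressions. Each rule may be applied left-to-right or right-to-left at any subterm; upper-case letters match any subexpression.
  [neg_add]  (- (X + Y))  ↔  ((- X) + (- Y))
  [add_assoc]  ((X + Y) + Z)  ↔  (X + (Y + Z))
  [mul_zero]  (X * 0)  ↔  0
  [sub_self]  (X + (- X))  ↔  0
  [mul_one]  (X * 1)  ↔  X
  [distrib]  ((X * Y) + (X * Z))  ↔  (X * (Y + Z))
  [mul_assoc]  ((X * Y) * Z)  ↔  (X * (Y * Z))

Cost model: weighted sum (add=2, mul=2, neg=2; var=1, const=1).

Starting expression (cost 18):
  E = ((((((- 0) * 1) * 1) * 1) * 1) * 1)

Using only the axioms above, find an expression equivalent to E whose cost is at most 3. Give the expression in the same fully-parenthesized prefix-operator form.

(- 0)   [cost 3]

1. [mul_one →] ((((- 0) * 1) * 1) * 1)  →  (((- 0) * 1) * 1);  E = (((((- 0) * 1) * 1) * 1) * 1)
2. [mul_one →] (((((- 0) * 1) * 1) * 1) * 1)  →  ((((- 0) * 1) * 1) * 1)
3. [mul_one →] ((((- 0) * 1) * 1) * 1)  →  (((- 0) * 1) * 1)
4. [mul_one →] (((- 0) * 1) * 1)  →  ((- 0) * 1)
5. [mul_one →] ((- 0) * 1)  →  (- 0);  cost 3 ≤ 3, done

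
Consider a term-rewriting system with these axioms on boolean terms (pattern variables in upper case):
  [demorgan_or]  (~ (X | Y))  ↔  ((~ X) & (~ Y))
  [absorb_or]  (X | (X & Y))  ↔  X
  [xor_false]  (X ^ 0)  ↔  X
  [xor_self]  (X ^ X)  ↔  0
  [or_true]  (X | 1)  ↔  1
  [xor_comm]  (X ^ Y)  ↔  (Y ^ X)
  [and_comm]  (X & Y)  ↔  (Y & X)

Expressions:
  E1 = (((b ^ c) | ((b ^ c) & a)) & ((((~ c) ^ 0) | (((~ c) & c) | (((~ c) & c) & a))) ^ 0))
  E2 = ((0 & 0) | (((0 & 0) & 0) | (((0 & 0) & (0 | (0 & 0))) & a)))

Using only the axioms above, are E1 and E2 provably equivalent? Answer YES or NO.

NO

The axioms are sound identities: if E1 ↔* E2 then E1 and E2 evaluate identically under any assignment.
Under a=0, b=1, c=0: E1 evaluates to 1, E2 to 0. Distinct ⇒ no rewrite sequence connects them.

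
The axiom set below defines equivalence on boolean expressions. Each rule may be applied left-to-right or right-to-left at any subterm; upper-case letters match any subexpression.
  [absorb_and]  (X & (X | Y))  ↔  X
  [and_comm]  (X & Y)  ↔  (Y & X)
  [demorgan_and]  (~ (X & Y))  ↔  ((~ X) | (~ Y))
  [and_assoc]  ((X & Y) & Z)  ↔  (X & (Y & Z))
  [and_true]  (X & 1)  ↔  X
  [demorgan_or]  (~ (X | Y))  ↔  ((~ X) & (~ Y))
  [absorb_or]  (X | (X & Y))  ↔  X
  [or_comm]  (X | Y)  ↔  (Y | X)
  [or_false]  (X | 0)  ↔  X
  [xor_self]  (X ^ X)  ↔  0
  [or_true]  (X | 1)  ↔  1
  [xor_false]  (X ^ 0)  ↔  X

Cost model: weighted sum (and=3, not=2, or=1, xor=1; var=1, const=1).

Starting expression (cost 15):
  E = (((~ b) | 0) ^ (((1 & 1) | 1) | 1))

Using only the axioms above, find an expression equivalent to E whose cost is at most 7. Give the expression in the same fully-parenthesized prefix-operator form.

((~ b) ^ (1 | 1))   [cost 7]

step 1: and_true (→) rewrites (1 & 1) into 1, now (((~ b) | 0) ^ ((1 | 1) | 1))
step 2: or_false (→) rewrites ((~ b) | 0) into (~ b), now ((~ b) ^ ((1 | 1) | 1))
step 3: or_true (→) rewrites (1 | 1) into 1, reaching cost 7 (bound 7)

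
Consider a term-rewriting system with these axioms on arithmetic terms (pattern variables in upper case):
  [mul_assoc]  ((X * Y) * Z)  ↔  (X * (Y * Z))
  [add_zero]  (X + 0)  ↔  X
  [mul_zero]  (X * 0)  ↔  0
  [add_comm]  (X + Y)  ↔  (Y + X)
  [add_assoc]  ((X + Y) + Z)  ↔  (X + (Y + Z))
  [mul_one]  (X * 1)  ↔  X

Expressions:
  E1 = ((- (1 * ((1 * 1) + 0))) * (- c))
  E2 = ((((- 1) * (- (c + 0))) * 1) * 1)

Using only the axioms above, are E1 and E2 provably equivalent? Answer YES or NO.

YES

(1) (1 * 1)  =[mul_one →]=  1    ⊢ ((- (1 * (1 + 0))) * (- c))
(2) (1 + 0)  =[add_zero →]=  1    ⊢ ((- (1 * 1)) * (- c))
(3) (1 * 1)  =[mul_one →]=  1    ⊢ ((- 1) * (- c))
(4) c  =[add_zero ←]=  (c + 0)    ⊢ ((- 1) * (- (c + 0)))
(5) ((- 1) * (- (c + 0)))  =[mul_one ←]=  (((- 1) * (- (c + 0))) * 1)
(6) ((- 1) * (- (c + 0)))  =[mul_one ←]=  (((- 1) * (- (c + 0))) * 1)    ⊢ E2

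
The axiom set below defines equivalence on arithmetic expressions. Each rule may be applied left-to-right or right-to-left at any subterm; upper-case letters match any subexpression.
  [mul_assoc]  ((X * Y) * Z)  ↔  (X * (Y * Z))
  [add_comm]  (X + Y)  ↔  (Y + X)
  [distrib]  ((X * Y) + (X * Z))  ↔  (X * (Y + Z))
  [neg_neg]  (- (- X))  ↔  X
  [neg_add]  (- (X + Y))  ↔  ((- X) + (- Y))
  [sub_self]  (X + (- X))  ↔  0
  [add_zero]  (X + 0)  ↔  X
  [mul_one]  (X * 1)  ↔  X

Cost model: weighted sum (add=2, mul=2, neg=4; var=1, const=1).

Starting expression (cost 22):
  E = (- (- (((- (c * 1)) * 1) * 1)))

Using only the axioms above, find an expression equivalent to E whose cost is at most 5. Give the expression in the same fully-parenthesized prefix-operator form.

(- c)   [cost 5]

(1) (- (- (((- (c * 1)) * 1) * 1)))  =[neg_neg →]=  (((- (c * 1)) * 1) * 1)
(2) ((- (c * 1)) * 1)  =[mul_one →]=  (- (c * 1))    ⊢ ((- (c * 1)) * 1)
(3) ((- (c * 1)) * 1)  =[mul_one →]=  (- (c * 1))
(4) (c * 1)  =[mul_one →]=  c    ⊢ cost 5, within 5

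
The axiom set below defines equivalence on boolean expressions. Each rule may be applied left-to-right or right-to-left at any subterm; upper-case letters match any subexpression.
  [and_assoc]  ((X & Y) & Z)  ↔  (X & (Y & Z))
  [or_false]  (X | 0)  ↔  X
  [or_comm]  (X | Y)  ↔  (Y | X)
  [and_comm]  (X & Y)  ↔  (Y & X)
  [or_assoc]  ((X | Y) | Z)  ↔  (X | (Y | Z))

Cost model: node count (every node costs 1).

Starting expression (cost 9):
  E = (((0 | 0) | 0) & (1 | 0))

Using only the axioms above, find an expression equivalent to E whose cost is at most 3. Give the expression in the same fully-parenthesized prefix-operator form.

(0 & 1)   [cost 3]

step 1: or_false (→) rewrites ((0 | 0) | 0) into (0 | 0), now ((0 | 0) & (1 | 0))
step 2: or_false (→) rewrites (1 | 0) into 1, now ((0 | 0) & 1)
step 3: or_false (→) rewrites (0 | 0) into 0, reaching cost 3 (bound 3)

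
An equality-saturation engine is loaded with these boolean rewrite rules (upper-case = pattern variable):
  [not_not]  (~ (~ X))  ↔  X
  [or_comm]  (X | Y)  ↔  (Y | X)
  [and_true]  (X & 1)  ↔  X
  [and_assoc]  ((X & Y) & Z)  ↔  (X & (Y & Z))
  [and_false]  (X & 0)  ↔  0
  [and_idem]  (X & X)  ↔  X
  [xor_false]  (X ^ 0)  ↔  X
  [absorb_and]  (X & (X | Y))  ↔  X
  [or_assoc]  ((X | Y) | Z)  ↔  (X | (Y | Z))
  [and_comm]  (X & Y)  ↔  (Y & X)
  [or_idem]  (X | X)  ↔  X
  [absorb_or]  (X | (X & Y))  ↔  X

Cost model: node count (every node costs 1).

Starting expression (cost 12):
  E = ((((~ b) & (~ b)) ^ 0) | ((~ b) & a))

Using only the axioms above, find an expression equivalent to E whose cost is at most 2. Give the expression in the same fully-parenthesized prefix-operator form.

step 1: xor_false (→) rewrites (((~ b) & (~ b)) ^ 0) into ((~ b) & (~ b)), now (((~ b) & (~ b)) | ((~ b) & a))
step 2: and_idem (→) rewrites ((~ b) & (~ b)) into (~ b), now ((~ b) | ((~ b) & a))
step 3: absorb_or (→) rewrites ((~ b) | ((~ b) & a)) into (~ b), reaching cost 2 (bound 2)

(~ b)   [cost 2]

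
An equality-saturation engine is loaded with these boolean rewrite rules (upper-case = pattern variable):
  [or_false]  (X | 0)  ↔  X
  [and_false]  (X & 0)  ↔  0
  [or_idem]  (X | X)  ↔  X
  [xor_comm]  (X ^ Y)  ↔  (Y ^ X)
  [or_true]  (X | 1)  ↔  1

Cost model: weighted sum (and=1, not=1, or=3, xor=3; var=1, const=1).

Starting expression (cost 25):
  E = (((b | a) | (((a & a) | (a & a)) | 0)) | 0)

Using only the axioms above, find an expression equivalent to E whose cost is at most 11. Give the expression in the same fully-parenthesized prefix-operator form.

1. [or_idem →] ((a & a) | (a & a))  →  (a & a);  E = (((b | a) | ((a & a) | 0)) | 0)
2. [or_false →] (((b | a) | ((a & a) | 0)) | 0)  →  ((b | a) | ((a & a) | 0))
3. [or_false →] ((a & a) | 0)  →  (a & a);  cost 11 ≤ 11, done

((b | a) | (a & a))   [cost 11]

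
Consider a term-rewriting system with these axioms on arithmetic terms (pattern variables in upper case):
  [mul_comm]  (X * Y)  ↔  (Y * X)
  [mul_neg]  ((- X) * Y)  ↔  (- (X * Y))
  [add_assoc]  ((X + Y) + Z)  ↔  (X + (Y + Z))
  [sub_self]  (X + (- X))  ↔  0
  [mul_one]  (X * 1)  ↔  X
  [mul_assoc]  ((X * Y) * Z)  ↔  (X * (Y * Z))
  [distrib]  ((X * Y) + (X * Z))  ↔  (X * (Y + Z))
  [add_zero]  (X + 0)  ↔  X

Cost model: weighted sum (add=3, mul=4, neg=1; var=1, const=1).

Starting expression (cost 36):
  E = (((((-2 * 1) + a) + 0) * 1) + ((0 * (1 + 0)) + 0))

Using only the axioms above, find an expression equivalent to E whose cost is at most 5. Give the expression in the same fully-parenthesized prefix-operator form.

(-2 + a)   [cost 5]

step 1: mul_one (→) rewrites ((((-2 * 1) + a) + 0) * 1) into (((-2 * 1) + a) + 0), now ((((-2 * 1) + a) + 0) + ((0 * (1 + 0)) + 0))
step 2: add_zero (→) rewrites (1 + 0) into 1, now ((((-2 * 1) + a) + 0) + ((0 * 1) + 0))
step 3: add_assoc (→) rewrites ((((-2 * 1) + a) + 0) + ((0 * 1) + 0)) into (((-2 * 1) + a) + (0 + ((0 * 1) + 0)))
step 4: add_zero (→) rewrites ((0 * 1) + 0) into (0 * 1), now (((-2 * 1) + a) + (0 + (0 * 1)))
step 5: mul_one (→) rewrites (-2 * 1) into -2, now ((-2 + a) + (0 + (0 * 1)))
step 6: mul_one (→) rewrites (0 * 1) into 0, now ((-2 + a) + (0 + 0))
step 7: add_zero (→) rewrites (0 + 0) into 0, now ((-2 + a) + 0)
step 8: add_zero (→) rewrites ((-2 + a) + 0) into (-2 + a), reaching cost 5 (bound 5)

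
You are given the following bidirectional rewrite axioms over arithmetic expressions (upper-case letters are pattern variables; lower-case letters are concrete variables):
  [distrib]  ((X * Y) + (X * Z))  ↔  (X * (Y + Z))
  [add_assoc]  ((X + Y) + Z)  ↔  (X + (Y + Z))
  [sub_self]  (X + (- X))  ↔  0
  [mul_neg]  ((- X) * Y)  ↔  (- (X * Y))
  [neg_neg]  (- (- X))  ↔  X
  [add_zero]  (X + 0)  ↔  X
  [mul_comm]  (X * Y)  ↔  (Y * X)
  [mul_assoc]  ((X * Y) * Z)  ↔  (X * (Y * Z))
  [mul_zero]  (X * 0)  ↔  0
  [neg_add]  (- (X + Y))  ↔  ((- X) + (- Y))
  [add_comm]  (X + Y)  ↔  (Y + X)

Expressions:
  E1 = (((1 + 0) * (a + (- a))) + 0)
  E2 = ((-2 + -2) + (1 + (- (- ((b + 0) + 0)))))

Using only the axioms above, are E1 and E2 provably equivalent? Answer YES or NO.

Every axiom is a valid identity, so a rewrite proof would force E1 and E2 to agree under every assignment.
At a=0, b=0: E1 = 0 but E2 = -3; they differ, so no derivation exists.

NO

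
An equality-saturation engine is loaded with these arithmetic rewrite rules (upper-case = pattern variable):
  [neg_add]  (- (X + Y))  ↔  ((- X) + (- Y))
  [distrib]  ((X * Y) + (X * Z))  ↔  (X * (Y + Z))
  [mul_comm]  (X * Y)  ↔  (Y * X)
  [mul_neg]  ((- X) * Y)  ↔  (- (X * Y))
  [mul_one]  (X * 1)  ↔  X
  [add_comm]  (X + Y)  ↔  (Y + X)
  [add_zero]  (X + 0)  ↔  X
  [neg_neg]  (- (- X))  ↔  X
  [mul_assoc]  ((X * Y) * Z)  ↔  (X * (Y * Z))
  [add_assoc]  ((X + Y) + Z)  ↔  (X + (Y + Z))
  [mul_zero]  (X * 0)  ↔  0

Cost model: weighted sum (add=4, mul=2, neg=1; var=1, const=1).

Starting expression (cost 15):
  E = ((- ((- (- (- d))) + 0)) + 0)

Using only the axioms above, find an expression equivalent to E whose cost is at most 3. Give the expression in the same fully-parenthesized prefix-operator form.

(1) ((- ((- (- (- d))) + 0)) + 0)  =[add_zero →]=  (- ((- (- (- d))) + 0))
(2) (- (- d))  =[neg_neg →]=  d    ⊢ (- ((- d) + 0))
(3) ((- d) + 0)  =[add_zero →]=  (- d)    ⊢ cost 3, within 3

(- (- d))   [cost 3]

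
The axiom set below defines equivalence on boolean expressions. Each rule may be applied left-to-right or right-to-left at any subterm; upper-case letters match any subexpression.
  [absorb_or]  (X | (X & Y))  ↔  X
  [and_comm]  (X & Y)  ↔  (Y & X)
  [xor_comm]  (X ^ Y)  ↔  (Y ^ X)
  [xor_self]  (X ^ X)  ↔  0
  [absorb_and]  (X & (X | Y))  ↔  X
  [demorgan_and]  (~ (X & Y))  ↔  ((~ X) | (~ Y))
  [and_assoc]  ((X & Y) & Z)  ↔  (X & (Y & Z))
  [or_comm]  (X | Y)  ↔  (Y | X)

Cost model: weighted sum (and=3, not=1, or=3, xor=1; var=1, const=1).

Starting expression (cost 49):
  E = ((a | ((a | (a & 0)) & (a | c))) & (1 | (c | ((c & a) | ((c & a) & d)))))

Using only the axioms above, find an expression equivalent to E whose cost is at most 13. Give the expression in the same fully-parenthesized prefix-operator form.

((a | a) & (1 | c))   [cost 13]

step 1: absorb_or (→) rewrites ((c & a) | ((c & a) & d)) into (c & a), now ((a | ((a | (a & 0)) & (a | c))) & (1 | (c | (c & a))))
step 2: absorb_or (→) rewrites (a | (a & 0)) into a, now ((a | (a & (a | c))) & (1 | (c | (c & a))))
step 3: absorb_and (→) rewrites (a & (a | c)) into a, now ((a | a) & (1 | (c | (c & a))))
step 4: absorb_or (→) rewrites (c | (c & a)) into c, reaching cost 13 (bound 13)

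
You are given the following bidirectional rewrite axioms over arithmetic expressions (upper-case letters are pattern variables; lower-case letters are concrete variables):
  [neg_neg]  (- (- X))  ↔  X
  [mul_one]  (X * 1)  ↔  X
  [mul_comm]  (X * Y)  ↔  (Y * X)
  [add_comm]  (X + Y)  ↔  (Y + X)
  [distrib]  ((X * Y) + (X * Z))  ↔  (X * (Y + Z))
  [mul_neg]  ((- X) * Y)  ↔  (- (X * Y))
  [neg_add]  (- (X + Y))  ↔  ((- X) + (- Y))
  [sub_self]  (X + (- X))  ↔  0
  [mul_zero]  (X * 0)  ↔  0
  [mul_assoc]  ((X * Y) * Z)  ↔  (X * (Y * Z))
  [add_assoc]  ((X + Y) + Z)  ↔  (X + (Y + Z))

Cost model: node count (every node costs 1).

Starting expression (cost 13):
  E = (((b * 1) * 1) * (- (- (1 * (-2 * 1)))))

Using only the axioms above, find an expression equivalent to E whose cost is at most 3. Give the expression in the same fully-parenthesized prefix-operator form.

(b * -2)   [cost 3]

step 1: mul_one (→) rewrites (-2 * 1) into -2, now (((b * 1) * 1) * (- (- (1 * -2))))
step 2: mul_one (→) rewrites (b * 1) into b, now ((b * 1) * (- (- (1 * -2))))
step 3: mul_comm (→) rewrites (1 * -2) into (-2 * 1), now ((b * 1) * (- (- (-2 * 1))))
step 4: neg_neg (→) rewrites (- (- (-2 * 1))) into (-2 * 1), now ((b * 1) * (-2 * 1))
step 5: mul_one (→) rewrites (-2 * 1) into -2, now ((b * 1) * -2)
step 6: mul_one (→) rewrites (b * 1) into b, reaching cost 3 (bound 3)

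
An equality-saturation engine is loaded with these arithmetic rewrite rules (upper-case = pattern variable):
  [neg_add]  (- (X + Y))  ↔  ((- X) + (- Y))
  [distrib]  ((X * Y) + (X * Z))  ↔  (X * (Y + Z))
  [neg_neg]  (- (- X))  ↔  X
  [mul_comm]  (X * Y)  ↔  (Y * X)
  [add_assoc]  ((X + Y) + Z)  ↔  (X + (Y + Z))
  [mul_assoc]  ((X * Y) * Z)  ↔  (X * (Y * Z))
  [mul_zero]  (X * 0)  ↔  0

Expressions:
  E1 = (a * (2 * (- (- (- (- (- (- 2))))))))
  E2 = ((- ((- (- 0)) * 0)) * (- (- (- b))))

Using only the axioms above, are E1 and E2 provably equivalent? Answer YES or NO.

NO

All listed rules preserve value, hence provable equivalence implies equal values everywhere; look for a separating assignment.
a=1, b=0 gives E1 ↦ 4, E2 ↦ 0; values differ ⇒ not provably equivalent.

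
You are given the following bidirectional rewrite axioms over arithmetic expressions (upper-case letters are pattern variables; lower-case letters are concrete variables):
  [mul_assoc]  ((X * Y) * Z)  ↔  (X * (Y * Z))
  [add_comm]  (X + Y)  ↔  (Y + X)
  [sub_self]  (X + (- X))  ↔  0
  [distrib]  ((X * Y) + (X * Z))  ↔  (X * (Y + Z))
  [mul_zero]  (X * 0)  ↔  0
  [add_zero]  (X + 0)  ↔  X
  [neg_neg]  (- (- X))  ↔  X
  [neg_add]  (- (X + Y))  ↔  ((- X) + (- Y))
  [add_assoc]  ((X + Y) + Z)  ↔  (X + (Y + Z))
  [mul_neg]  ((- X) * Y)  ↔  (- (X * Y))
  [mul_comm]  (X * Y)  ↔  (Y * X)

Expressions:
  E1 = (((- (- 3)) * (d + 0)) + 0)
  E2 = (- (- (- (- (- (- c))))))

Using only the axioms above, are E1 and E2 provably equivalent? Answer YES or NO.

NO

Every axiom is a valid identity, so a rewrite proof would force E1 and E2 to agree under every assignment.
At c=0, d=1: E1 = 3 but E2 = 0; they differ, so no derivation exists.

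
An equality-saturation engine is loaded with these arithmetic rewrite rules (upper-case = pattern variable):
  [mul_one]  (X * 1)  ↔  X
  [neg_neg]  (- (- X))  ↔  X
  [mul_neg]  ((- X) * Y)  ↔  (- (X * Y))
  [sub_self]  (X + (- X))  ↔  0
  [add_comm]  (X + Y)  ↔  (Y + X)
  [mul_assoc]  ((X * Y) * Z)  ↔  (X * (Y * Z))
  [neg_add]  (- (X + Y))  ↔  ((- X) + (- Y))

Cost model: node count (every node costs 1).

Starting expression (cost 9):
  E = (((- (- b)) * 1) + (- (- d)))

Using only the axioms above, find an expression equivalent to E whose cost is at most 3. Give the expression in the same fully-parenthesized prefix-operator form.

(b + d)   [cost 3]

1. [neg_neg →] (- (- d))  →  d;  E = (((- (- b)) * 1) + d)
2. [neg_neg →] (- (- b))  →  b;  E = ((b * 1) + d)
3. [mul_one →] (b * 1)  →  b;  cost 3 ≤ 3, done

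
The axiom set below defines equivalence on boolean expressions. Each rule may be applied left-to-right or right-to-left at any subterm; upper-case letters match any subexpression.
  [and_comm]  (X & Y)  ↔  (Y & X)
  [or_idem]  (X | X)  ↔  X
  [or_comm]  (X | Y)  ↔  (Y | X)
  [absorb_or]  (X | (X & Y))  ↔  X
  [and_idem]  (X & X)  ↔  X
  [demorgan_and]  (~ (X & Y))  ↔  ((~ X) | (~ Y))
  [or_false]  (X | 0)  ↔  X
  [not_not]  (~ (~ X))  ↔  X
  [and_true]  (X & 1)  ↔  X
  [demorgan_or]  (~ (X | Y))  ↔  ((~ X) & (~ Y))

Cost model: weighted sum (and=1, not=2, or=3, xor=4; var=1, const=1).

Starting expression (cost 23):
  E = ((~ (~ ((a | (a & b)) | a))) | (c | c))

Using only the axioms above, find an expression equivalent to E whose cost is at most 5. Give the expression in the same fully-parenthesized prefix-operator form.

(a | c)   [cost 5]

step 1: absorb_or (→) rewrites (a | (a & b)) into a, now ((~ (~ (a | a))) | (c | c))
step 2: or_idem (→) rewrites (a | a) into a, now ((~ (~ a)) | (c | c))
step 3: not_not (→) rewrites (~ (~ a)) into a, now (a | (c | c))
step 4: or_idem (→) rewrites (c | c) into c, reaching cost 5 (bound 5)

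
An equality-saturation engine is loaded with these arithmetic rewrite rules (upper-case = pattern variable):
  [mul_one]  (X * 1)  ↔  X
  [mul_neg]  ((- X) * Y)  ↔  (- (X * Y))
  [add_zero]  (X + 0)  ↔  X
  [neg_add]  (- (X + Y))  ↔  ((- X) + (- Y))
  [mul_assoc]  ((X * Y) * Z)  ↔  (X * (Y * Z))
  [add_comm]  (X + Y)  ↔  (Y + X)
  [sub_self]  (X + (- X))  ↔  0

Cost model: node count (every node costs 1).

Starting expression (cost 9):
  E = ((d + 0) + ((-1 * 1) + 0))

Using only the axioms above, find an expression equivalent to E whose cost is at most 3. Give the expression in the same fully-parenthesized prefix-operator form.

(d + -1)   [cost 3]

(1) ((-1 * 1) + 0)  =[add_zero →]=  (-1 * 1)    ⊢ ((d + 0) + (-1 * 1))
(2) (d + 0)  =[add_zero →]=  d    ⊢ (d + (-1 * 1))
(3) (-1 * 1)  =[mul_one →]=  -1    ⊢ cost 3, within 3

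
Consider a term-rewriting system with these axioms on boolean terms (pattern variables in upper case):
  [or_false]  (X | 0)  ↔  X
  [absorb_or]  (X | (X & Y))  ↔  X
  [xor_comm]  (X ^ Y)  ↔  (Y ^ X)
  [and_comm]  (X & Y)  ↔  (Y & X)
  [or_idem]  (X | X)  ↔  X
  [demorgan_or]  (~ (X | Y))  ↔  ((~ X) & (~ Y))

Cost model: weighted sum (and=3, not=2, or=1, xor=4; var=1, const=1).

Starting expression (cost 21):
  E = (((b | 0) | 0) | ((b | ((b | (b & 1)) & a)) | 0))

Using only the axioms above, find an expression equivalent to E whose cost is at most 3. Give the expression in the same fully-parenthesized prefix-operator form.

(1) (b | (b & 1))  =[absorb_or →]=  b    ⊢ (((b | 0) | 0) | ((b | (b & a)) | 0))
(2) (b | (b & a))  =[absorb_or →]=  b    ⊢ (((b | 0) | 0) | (b | 0))
(3) (b | 0)  =[or_false →]=  b    ⊢ ((b | 0) | (b | 0))
(4) ((b | 0) | (b | 0))  =[or_idem →]=  (b | 0)    ⊢ cost 3, within 3

(b | 0)   [cost 3]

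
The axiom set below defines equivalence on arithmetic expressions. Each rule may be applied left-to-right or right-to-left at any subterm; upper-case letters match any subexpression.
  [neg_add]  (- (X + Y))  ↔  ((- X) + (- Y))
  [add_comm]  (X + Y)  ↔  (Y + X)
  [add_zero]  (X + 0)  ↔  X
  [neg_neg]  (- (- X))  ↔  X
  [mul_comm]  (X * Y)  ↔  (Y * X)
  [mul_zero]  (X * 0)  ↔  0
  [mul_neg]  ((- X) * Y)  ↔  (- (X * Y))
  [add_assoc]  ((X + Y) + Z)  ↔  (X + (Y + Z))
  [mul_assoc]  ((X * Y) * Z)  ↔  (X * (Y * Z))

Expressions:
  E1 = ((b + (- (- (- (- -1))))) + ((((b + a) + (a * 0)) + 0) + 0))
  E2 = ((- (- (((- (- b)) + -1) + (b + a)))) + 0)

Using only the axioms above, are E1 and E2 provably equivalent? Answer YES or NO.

step 1: neg_neg (→) rewrites (- (- (- -1))) into (- -1), now ((b + (- (- -1))) + ((((b + a) + (a * 0)) + 0) + 0))
step 2: mul_zero (→) rewrites (a * 0) into 0, now ((b + (- (- -1))) + ((((b + a) + 0) + 0) + 0))
step 3: add_zero (→) rewrites ((((b + a) + 0) + 0) + 0) into (((b + a) + 0) + 0), now ((b + (- (- -1))) + (((b + a) + 0) + 0))
step 4: add_zero (→) rewrites ((b + a) + 0) into (b + a), now ((b + (- (- -1))) + ((b + a) + 0))
step 5: neg_neg (→) rewrites (- (- -1)) into -1, now ((b + -1) + ((b + a) + 0))
step 6: add_zero (→) rewrites ((b + a) + 0) into (b + a), now ((b + -1) + (b + a))
step 7: neg_neg (←) rewrites ((b + -1) + (b + a)) into (- (- ((b + -1) + (b + a))))
step 8: neg_neg (←) rewrites b into (- (- b)), now (- (- (((- (- b)) + -1) + (b + a))))
step 9: add_zero (←) rewrites (- (- (((- (- b)) + -1) + (b + a)))) into ((- (- (((- (- b)) + -1) + (b + a)))) + 0), which is E2

YES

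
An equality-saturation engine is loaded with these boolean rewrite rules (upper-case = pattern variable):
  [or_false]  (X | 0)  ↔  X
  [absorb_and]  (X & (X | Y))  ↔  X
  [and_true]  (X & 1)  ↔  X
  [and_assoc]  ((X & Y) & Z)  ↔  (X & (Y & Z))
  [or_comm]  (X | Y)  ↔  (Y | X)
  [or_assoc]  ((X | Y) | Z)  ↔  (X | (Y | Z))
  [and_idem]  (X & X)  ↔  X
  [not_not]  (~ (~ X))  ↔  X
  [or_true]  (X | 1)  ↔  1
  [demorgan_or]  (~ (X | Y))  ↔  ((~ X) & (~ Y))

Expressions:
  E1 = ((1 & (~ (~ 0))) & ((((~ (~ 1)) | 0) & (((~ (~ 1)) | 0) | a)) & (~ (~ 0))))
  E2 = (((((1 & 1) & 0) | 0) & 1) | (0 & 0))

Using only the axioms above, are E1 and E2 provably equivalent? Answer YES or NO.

YES

step 1: absorb_and (→) rewrites (((~ (~ 1)) | 0) & (((~ (~ 1)) | 0) | a)) into ((~ (~ 1)) | 0), now ((1 & (~ (~ 0))) & (((~ (~ 1)) | 0) & (~ (~ 0))))
step 2: or_false (→) rewrites ((~ (~ 1)) | 0) into (~ (~ 1)), now ((1 & (~ (~ 0))) & ((~ (~ 1)) & (~ (~ 0))))
step 3: not_not (→) rewrites (~ (~ 1)) into 1, now ((1 & (~ (~ 0))) & (1 & (~ (~ 0))))
step 4: and_idem (→) rewrites ((1 & (~ (~ 0))) & (1 & (~ (~ 0)))) into (1 & (~ (~ 0)))
step 5: not_not (→) rewrites (~ (~ 0)) into 0, now (1 & 0)
step 6: or_false (←) rewrites (1 & 0) into ((1 & 0) | 0)
step 7: and_true (←) rewrites (1 & 0) into ((1 & 0) & 1), now (((1 & 0) & 1) | 0)
step 8: and_true (←) rewrites 1 into (1 & 1), now ((((1 & 1) & 0) & 1) | 0)
step 9: and_idem (←) rewrites 0 into (0 & 0), now ((((1 & 1) & 0) & 1) | (0 & 0))
step 10: or_false (←) rewrites ((1 & 1) & 0) into (((1 & 1) & 0) | 0), which is E2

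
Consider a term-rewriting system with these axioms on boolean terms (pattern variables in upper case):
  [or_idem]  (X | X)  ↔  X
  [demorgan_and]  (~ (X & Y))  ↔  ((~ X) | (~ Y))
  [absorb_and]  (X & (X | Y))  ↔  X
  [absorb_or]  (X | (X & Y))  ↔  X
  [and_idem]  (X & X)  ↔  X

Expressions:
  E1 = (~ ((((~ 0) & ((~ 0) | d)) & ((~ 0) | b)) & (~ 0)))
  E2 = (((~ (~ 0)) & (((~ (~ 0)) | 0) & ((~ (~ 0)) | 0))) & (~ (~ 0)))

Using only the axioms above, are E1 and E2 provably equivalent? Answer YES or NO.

1. [absorb_and →] ((~ 0) & ((~ 0) | d))  →  (~ 0);  E1 = (~ (((~ 0) & ((~ 0) | b)) & (~ 0)))
2. [absorb_and →] ((~ 0) & ((~ 0) | b))  →  (~ 0);  E1 = (~ ((~ 0) & (~ 0)))
3. [and_idem →] ((~ 0) & (~ 0))  →  (~ 0);  E1 = (~ (~ 0))
4. [and_idem ←] (~ (~ 0))  →  ((~ (~ 0)) & (~ (~ 0)))
5. [absorb_and ←] (~ (~ 0))  →  ((~ (~ 0)) & ((~ (~ 0)) | 0));  E1 = (((~ (~ 0)) & ((~ (~ 0)) | 0)) & (~ (~ 0)))
6. [and_idem ←] ((~ (~ 0)) | 0)  →  (((~ (~ 0)) | 0) & ((~ (~ 0)) | 0));  this is E2

YES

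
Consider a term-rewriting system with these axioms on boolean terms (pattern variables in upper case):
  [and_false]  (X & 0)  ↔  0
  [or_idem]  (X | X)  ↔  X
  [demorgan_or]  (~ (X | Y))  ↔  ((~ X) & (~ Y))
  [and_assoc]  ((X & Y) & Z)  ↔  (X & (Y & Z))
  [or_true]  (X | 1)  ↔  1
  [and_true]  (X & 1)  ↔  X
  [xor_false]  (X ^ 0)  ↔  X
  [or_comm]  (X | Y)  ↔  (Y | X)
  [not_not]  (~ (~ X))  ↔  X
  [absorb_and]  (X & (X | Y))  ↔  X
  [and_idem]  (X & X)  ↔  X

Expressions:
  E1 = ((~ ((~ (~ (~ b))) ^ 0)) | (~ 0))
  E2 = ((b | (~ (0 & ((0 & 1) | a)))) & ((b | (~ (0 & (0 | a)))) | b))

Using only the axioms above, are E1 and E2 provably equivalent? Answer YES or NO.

YES

(1) ((~ (~ (~ b))) ^ 0)  =[xor_false →]=  (~ (~ (~ b)))    ⊢ ((~ (~ (~ (~ b)))) | (~ 0))
(2) (~ (~ (~ b)))  =[not_not →]=  (~ b)    ⊢ ((~ (~ b)) | (~ 0))
(3) (~ (~ b))  =[not_not →]=  b    ⊢ (b | (~ 0))
(4) 0  =[absorb_and ←]=  (0 & (0 | a))    ⊢ (b | (~ (0 & (0 | a))))
(5) (b | (~ (0 & (0 | a))))  =[absorb_and ←]=  ((b | (~ (0 & (0 | a)))) & ((b | (~ (0 & (0 | a)))) | b))
(6) 0  =[and_true ←]=  (0 & 1)    ⊢ E2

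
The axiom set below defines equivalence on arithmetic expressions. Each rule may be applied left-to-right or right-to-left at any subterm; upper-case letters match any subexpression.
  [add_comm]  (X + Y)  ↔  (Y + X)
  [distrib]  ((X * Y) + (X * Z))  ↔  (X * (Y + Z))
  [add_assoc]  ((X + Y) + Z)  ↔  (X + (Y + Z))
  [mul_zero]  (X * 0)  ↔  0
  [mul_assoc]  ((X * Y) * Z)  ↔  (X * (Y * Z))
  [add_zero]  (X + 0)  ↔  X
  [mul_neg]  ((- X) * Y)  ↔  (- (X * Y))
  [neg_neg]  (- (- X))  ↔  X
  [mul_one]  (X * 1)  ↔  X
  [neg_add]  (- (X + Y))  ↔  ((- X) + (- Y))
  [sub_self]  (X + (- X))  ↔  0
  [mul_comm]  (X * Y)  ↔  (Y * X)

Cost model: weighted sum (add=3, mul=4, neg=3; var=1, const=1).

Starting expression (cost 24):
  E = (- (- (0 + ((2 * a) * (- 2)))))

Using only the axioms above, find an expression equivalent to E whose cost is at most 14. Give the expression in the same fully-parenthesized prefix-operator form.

(1) (0 + ((2 * a) * (- 2)))  =[add_comm →]=  (((2 * a) * (- 2)) + 0)    ⊢ (- (- (((2 * a) * (- 2)) + 0)))
(2) (((2 * a) * (- 2)) + 0)  =[add_zero →]=  ((2 * a) * (- 2))    ⊢ (- (- ((2 * a) * (- 2))))
(3) (- (- ((2 * a) * (- 2))))  =[neg_neg →]=  ((2 * a) * (- 2))    ⊢ cost 14, within 14

((2 * a) * (- 2))   [cost 14]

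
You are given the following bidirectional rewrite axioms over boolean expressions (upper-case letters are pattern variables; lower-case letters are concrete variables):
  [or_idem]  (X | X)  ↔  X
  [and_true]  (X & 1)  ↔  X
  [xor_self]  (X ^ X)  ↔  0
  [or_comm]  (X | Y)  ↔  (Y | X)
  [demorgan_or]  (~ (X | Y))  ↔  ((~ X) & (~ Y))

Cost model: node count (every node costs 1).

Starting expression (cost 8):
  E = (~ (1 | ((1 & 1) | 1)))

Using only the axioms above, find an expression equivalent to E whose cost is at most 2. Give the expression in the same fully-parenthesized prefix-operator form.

(~ 1)   [cost 2]

1. [and_true →] (1 & 1)  →  1;  E = (~ (1 | (1 | 1)))
2. [or_idem →] (1 | 1)  →  1;  E = (~ (1 | 1))
3. [or_idem →] (1 | 1)  →  1;  cost 2 ≤ 2, done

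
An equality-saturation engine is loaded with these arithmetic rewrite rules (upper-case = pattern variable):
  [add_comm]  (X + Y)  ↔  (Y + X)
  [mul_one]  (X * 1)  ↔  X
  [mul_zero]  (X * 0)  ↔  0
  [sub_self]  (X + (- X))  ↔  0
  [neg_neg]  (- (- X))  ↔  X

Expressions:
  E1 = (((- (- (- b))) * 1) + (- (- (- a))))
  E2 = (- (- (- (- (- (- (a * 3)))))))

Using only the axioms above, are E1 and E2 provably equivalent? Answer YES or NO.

All listed rules preserve value, hence provable equivalence implies equal values everywhere; look for a separating assignment.
a=0, b=1 gives E1 ↦ -1, E2 ↦ 0; values differ ⇒ not provably equivalent.

NO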